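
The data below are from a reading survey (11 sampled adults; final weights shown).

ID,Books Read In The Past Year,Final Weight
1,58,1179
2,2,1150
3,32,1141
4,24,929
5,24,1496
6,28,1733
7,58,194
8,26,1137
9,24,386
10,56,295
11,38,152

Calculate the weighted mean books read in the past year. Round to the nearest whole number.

29

Weighted sum = 58×1179 + 2×1150 + 32×1141 + 24×929 + 24×1496 + 28×1733 + 58×194 + 26×1137 + 24×386 + 56×295 + 38×152
  = 286292
Sum of weights = 1179 + 1150 + 1141 + 929 + 1496 + 1733 + 194 + 1137 + 386 + 295 + 152 = 9792
Weighted mean = 286292 / 9792 = 29.237337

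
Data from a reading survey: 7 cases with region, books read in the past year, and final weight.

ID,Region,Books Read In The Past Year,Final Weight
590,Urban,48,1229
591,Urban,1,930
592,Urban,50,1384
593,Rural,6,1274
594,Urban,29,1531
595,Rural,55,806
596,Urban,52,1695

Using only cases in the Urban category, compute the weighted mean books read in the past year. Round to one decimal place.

Urban rows: 590, 591, 592, 594, 596
Weighted sum = 48×1229 + 1×930 + 50×1384 + 29×1531 + 52×1695
  = 58992 + 930 + 69200 + 44399 + 88140 = 261661
Sum of weights = 1229 + 930 + 1384 + 1531 + 1695 = 6769
Weighted mean = 261661 / 6769 = 38.655784

38.7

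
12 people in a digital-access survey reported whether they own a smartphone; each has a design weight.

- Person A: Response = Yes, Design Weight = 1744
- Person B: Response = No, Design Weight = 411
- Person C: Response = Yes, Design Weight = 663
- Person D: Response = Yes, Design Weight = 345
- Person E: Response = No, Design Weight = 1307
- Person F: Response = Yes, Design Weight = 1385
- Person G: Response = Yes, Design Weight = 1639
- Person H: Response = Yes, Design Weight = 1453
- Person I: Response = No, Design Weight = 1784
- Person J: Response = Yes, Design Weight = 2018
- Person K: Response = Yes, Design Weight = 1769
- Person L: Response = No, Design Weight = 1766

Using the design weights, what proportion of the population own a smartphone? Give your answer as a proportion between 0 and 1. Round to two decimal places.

0.68

Sum of weights for 'Yes' = 1744 + 663 + 345 + 1385 + 1639 + 1453 + 2018 + 1769 = 11016
Total weight = 1744 + 411 + 663 + 345 + 1307 + 1385 + 1639 + 1453 + 1784 + 2018 + 1769 + 1766 = 16284
Weighted proportion = 11016 / 16284 = 0.67649226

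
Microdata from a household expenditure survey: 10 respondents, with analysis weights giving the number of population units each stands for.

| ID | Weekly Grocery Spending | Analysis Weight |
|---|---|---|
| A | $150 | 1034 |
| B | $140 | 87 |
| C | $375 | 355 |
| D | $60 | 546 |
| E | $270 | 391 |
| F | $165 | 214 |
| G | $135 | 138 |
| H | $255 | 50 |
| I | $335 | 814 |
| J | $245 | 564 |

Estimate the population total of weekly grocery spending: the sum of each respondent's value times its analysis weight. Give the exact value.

Weighted total = 150×1034 + 140×87 + 375×355 + 60×546 + 270×391 + 165×214 + 135×138 + 255×50 + 335×814 + 245×564
  = 155100 + 12180 + 133125 + 32760 + 105570 + 35310 + 18630 + 12750 + 272690 + 138180 = 916295

916295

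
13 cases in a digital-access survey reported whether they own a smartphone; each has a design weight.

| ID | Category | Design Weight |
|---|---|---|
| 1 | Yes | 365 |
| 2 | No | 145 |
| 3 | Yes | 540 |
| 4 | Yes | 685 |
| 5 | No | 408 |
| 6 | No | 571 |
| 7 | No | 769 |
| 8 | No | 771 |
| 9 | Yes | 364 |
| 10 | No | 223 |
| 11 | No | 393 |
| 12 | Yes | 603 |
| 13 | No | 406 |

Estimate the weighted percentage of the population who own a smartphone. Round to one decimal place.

Sum of weights for 'Yes' = 365 + 540 + 685 + 364 + 603 = 2557
Total weight = 6243
Weighted proportion = 2557 / 6243 = 0.40957873 → 40.957873%

41.0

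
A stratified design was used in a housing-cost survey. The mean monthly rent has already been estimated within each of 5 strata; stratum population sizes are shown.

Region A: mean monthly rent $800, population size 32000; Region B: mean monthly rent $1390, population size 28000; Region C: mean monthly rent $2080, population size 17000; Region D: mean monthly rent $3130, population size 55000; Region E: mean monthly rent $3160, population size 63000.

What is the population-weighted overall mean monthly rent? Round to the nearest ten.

2420

Σ Nₕ·x̄ₕ = 471110000
Σ Nₕ = 32000 + 28000 + 17000 + 55000 + 63000 = 195000
Overall mean = 471110000 / 195000 = 2415.9487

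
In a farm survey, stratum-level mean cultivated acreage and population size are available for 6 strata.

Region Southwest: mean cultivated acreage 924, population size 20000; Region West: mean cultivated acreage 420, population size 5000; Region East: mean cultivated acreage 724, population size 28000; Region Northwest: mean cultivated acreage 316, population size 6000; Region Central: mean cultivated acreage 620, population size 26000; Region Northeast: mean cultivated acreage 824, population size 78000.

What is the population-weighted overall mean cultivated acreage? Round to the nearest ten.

Σ Nₕ·x̄ₕ = 924×20000 + 420×5000 + 724×28000 + 316×6000 + 620×26000 + 824×78000
  = 123140000
Σ Nₕ = 20000 + 5000 + 28000 + 6000 + 26000 + 78000 = 163000
Overall mean = 123140000 / 163000 = 755.46012

760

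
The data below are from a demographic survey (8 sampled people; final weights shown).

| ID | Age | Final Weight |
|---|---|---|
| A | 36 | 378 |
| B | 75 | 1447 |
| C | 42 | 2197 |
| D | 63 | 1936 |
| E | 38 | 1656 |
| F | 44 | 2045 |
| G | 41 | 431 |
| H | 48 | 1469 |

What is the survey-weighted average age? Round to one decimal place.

50.0

Weighted sum = 36×378 + 75×1447 + 42×2197 + 63×1936 + 38×1656 + 44×2045 + 41×431 + 48×1469
  = 13608 + 108525 + 92274 + 121968 + 62928 + 89980 + 17671 + 70512 = 577466
Sum of weights = 378 + 1447 + 2197 + 1936 + 1656 + 2045 + 431 + 1469 = 11559
Weighted mean = 577466 / 11559 = 49.958128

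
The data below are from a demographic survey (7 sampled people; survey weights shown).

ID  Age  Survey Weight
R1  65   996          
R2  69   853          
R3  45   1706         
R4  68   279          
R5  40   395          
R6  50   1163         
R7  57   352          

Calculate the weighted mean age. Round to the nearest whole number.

55

Weighted sum = 313353
Sum of weights = 996 + 853 + 1706 + 279 + 395 + 1163 + 352 = 5744
Weighted mean = 313353 / 5744 = 54.553099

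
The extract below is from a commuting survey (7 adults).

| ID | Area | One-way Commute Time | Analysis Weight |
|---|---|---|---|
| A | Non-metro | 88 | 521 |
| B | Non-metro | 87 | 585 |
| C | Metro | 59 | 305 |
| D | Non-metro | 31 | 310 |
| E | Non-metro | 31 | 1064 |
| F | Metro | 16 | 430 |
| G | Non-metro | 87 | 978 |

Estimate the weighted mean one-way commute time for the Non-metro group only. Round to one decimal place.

Non-metro rows: A, B, D, E, G
Weighted sum = 88×521 + 87×585 + 31×310 + 31×1064 + 87×978
  = 45848 + 50895 + 9610 + 32984 + 85086 = 224423
Sum of weights = 521 + 585 + 310 + 1064 + 978 = 3458
Weighted mean = 224423 / 3458 = 64.899653

64.9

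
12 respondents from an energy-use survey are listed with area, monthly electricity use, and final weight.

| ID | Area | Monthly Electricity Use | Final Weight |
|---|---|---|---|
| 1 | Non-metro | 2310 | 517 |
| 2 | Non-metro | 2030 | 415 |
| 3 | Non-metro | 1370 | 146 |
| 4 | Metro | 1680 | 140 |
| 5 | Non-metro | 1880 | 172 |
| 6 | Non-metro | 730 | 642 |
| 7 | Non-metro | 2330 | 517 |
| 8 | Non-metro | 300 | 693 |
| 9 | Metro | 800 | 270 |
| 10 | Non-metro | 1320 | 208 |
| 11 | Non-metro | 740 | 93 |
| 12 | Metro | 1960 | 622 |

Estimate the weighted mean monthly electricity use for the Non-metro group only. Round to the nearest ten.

1410

Non-metro rows: 1, 2, 3, 5, 6, 7, 8, 10, 11
Weighted sum = 2310×517 + 2030×415 + 1370×146 + 1880×172 + 730×642 + 2330×517 + 300×693 + 1320×208 + 740×93
  = 4784650
Sum of weights = 517 + 415 + 146 + 172 + 642 + 517 + 693 + 208 + 93 = 3403
Weighted mean = 4784650 / 3403 = 1406.0094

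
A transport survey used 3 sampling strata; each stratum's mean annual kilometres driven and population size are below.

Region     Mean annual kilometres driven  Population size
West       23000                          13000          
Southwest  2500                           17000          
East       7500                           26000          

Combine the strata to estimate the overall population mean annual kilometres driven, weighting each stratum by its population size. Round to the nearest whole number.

9580

Σ Nₕ·x̄ₕ = 536500000
Σ Nₕ = 13000 + 17000 + 26000 = 56000
Overall mean = 536500000 / 56000 = 9580.3571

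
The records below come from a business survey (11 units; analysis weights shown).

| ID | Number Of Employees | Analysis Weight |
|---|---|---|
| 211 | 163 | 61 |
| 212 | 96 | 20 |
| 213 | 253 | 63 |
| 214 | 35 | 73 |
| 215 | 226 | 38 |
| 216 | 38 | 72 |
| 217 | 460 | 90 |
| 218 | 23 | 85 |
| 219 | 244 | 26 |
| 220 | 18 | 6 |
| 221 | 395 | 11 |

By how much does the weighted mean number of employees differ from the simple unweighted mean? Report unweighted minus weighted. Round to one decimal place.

Unweighted sum = 163 + 96 + 253 + 35 + 226 + 38 + 460 + 23 + 244 + 18 + 395 = 1951
Unweighted mean = 1951 / 11 = 177.36364
Weighted sum = 163×61 + 96×20 + 253×63 + 35×73 + 226×38 + 38×72 + 460×90 + 23×85 + 244×26 + 18×6 + 395×11
  = 9943 + 1920 + 15939 + 2555 + 8588 + 2736 + 41400 + 1955 + 6344 + 108 + 4345 = 95833
Sum of weights = 545
Weighted mean = 95833 / 545 = 175.84037
Difference (unweighted minus weighted) = 1.5232694

1.5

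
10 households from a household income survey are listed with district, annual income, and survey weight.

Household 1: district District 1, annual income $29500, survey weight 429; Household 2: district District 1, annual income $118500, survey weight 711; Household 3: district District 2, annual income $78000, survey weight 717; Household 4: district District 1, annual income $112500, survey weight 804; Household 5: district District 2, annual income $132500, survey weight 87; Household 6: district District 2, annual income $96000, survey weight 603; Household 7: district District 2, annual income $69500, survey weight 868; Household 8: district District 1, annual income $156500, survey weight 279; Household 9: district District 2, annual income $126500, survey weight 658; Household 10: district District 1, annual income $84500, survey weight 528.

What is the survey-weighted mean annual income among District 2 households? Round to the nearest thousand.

92000

District 2 rows: 3, 5, 6, 7, 9
Weighted sum = 268904500
Sum of weights = 717 + 87 + 603 + 868 + 658 = 2933
Weighted mean = 268904500 / 2933 = 91682.407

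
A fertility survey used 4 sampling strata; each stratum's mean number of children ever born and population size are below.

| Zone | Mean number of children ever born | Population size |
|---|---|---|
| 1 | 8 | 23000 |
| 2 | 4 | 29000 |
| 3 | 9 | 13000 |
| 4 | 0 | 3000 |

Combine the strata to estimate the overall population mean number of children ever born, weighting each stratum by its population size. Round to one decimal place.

6.1

Σ Nₕ·x̄ₕ = 8×23000 + 4×29000 + 9×13000 + 0×3000
  = 184000 + 116000 + 117000 + 0 = 417000
Σ Nₕ = 23000 + 29000 + 13000 + 3000 = 68000
Overall mean = 417000 / 68000 = 6.1323529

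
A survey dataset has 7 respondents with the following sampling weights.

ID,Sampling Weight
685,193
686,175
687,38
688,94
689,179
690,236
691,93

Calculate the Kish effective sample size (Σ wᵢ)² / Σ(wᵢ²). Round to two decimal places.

5.82

Σ wᵢ = 193 + 175 + 38 + 94 + 179 + 236 + 93 = 1008
Σ wᵢ² = 37249 + 30625 + 1444 + 8836 + 32041 + 55696 + 8649 = 174540
n_eff = 1008² / 174540 = 1016064 / 174540 = 5.8213819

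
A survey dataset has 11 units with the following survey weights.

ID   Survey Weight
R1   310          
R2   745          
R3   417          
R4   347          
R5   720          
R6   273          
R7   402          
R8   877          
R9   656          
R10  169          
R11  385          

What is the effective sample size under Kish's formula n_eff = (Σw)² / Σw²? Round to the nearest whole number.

Σ wᵢ = 310 + 745 + 417 + 347 + 720 + 273 + 402 + 877 + 656 + 169 + 385 = 5301
Σ wᵢ² = 3076207
n_eff = 5301² / 3076207 = 28100601 / 3076207 = 9.1348212

9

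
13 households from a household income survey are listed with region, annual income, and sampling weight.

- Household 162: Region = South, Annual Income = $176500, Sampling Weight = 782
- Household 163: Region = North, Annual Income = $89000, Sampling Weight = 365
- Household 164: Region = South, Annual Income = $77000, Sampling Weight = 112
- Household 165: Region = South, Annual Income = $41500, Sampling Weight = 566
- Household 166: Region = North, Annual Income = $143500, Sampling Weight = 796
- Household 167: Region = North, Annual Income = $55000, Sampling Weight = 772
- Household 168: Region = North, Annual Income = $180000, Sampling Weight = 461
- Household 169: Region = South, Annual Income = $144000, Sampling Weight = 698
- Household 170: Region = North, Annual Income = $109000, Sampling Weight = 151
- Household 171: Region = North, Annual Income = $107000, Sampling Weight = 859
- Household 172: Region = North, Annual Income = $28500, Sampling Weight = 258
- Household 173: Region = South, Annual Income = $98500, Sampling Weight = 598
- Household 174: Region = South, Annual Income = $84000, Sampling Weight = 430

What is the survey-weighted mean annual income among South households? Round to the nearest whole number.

South rows: 162, 164, 165, 169, 173, 174
Weighted sum = 176500×782 + 77000×112 + 41500×566 + 144000×698 + 98500×598 + 84000×430
  = 365671000
Sum of weights = 782 + 112 + 566 + 698 + 598 + 430 = 3186
Weighted mean = 365671000 / 3186 = 114774.33

114774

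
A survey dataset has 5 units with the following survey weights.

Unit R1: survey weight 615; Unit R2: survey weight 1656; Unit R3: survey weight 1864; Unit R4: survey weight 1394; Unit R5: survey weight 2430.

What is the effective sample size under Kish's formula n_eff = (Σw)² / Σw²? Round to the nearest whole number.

Σ wᵢ = 7959
Σ wᵢ² = 378225 + 2742336 + 3474496 + 1943236 + 5904900 = 14443193
n_eff = 7959² / 14443193 = 63345681 / 14443193 = 4.3858502

4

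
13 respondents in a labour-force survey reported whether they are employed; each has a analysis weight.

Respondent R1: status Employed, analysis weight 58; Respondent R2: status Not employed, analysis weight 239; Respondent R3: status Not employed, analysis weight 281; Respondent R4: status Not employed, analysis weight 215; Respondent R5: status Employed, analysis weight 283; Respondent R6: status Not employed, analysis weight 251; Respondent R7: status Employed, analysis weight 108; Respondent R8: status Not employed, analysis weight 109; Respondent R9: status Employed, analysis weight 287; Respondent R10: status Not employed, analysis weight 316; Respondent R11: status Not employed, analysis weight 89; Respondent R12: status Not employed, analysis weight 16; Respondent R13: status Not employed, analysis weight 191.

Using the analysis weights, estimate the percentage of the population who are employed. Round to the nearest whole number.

30

Sum of weights for 'Employed' = 58 + 283 + 108 + 287 = 736
Total weight = 2443
Weighted proportion = 736 / 2443 = 0.30126893 → 30.126893%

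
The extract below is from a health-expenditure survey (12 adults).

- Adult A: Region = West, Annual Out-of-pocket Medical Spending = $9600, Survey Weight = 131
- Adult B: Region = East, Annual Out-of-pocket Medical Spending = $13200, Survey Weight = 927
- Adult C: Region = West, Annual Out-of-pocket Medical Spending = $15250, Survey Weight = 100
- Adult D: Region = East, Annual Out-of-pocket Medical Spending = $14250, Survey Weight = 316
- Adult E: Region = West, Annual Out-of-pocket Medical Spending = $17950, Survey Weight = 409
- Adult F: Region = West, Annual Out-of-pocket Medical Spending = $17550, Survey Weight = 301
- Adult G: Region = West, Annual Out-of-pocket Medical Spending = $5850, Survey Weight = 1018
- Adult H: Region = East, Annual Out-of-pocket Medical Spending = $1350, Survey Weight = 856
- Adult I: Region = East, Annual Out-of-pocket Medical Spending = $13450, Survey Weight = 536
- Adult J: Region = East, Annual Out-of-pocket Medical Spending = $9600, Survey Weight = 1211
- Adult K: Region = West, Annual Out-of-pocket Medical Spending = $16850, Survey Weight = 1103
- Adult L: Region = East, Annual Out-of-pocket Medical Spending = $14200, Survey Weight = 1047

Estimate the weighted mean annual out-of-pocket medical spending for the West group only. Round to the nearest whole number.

13046

West rows: A, C, E, F, G, K
Weighted sum = 9600×131 + 15250×100 + 17950×409 + 17550×301 + 5850×1018 + 16850×1103
  = 39947550
Sum of weights = 131 + 100 + 409 + 301 + 1018 + 1103 = 3062
Weighted mean = 39947550 / 3062 = 13046.228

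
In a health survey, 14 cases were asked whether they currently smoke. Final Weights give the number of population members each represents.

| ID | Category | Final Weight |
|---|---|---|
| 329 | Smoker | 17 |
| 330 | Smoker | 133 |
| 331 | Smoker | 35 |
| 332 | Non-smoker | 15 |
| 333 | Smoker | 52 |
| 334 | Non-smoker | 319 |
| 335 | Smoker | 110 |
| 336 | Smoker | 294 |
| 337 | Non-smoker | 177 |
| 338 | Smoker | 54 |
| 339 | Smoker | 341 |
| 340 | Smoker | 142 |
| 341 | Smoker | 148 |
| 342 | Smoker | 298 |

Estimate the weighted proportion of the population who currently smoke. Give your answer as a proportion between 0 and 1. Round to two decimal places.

0.76

Sum of weights for 'Smoker' = 17 + 133 + 35 + 52 + 110 + 294 + 54 + 341 + 142 + 148 + 298 = 1624
Total weight = 2135
Weighted proportion = 1624 / 2135 = 0.76065574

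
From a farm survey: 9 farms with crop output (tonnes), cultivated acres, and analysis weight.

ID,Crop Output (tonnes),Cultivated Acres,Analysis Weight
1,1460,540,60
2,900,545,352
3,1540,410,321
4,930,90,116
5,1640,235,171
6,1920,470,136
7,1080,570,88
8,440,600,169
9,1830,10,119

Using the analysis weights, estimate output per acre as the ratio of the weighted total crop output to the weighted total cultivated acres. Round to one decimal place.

Σ wᵢ·y = 1935350
Σ wᵢ·x = 540×60 + 545×352 + 410×321 + 90×116 + 235×171 + 470×136 + 570×88 + 600×169 + 10×119
  = 32400 + 191840 + 131610 + 10440 + 40185 + 63920 + 50160 + 101400 + 1190 = 623145
Ratio = 1935350 / 623145 = 3.1057779

3.1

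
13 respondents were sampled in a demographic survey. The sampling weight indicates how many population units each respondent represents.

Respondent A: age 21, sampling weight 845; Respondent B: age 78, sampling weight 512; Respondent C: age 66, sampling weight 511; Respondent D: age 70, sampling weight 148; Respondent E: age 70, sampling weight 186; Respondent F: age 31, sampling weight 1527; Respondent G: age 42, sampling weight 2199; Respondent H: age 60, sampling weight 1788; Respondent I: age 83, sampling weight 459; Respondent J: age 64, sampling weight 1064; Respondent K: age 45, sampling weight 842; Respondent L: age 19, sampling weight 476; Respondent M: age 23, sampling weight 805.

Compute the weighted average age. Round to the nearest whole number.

47

Weighted sum = 533404
Sum of weights = 11362
Weighted mean = 533404 / 11362 = 46.946312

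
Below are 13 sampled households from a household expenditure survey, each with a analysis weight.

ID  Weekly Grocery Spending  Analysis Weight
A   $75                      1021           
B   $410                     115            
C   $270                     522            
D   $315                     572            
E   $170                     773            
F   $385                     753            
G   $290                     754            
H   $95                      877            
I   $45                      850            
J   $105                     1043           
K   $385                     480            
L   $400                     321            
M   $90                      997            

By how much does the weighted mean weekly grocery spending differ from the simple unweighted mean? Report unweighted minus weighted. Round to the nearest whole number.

44

Unweighted sum = 3035
Unweighted mean = 3035 / 13 = 233.46154
Weighted sum = 1718830
Sum of weights = 9078
Weighted mean = 1718830 / 9078 = 189.34016
Difference (unweighted minus weighted) = 44.121375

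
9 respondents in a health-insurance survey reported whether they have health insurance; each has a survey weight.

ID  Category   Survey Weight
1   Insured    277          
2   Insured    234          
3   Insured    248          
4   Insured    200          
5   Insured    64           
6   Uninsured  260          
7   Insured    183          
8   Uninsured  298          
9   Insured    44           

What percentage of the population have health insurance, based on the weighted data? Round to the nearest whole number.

69

Sum of weights for 'Insured' = 277 + 234 + 248 + 200 + 64 + 183 + 44 = 1250
Total weight = 277 + 234 + 248 + 200 + 64 + 260 + 183 + 298 + 44 = 1808
Weighted proportion = 1250 / 1808 = 0.69137168 → 69.137168%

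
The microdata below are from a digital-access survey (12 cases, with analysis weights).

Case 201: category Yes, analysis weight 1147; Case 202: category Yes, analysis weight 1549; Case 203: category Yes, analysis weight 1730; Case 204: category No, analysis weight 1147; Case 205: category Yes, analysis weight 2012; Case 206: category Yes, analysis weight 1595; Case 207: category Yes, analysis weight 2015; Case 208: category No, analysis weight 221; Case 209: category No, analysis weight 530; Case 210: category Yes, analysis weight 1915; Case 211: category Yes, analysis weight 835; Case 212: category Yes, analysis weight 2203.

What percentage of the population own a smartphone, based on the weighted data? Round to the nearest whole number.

Sum of weights for 'Yes' = 1147 + 1549 + 1730 + 2012 + 1595 + 2015 + 1915 + 835 + 2203 = 15001
Total weight = 1147 + 1549 + 1730 + 1147 + 2012 + 1595 + 2015 + 221 + 530 + 1915 + 835 + 2203 = 16899
Weighted proportion = 15001 / 16899 = 0.88768566 → 88.768566%

89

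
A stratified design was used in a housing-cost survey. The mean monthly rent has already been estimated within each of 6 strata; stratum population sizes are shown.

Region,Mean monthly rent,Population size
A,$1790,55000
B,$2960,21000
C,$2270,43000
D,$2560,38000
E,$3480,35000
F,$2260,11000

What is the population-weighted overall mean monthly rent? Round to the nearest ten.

Σ Nₕ·x̄ₕ = 1790×55000 + 2960×21000 + 2270×43000 + 2560×38000 + 3480×35000 + 2260×11000
  = 98450000 + 62160000 + 97610000 + 97280000 + 121800000 + 24860000 = 502160000
Σ Nₕ = 55000 + 21000 + 43000 + 38000 + 35000 + 11000 = 203000
Overall mean = 502160000 / 203000 = 2473.6946

2470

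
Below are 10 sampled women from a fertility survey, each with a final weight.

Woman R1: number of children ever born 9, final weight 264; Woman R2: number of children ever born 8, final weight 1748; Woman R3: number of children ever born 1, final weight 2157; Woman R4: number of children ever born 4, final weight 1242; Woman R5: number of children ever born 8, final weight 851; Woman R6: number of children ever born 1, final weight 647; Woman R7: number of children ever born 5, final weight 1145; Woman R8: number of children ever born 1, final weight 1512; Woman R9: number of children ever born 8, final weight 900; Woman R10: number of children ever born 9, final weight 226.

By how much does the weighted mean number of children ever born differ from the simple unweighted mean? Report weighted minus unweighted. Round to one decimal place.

Unweighted sum = 9 + 8 + 1 + 4 + 8 + 1 + 5 + 1 + 8 + 9 = 54
Unweighted mean = 54 / 10 = 5.4
Weighted sum = 9×264 + 8×1748 + 1×2157 + 4×1242 + 8×851 + 1×647 + 5×1145 + 1×1512 + 8×900 + 9×226
  = 2376 + 13984 + 2157 + 4968 + 6808 + 647 + 5725 + 1512 + 7200 + 2034 = 47411
Sum of weights = 264 + 1748 + 2157 + 1242 + 851 + 647 + 1145 + 1512 + 900 + 226 = 10692
Weighted mean = 47411 / 10692 = 4.4342499
Difference (weighted minus unweighted) = -0.96575009

-1.0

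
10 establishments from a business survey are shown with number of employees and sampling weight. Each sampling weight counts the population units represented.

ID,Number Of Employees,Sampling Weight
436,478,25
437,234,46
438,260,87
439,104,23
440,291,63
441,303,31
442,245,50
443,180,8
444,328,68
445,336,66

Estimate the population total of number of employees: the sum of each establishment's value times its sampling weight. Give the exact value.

Weighted total = 478×25 + 234×46 + 260×87 + 104×23 + 291×63 + 303×31 + 245×50 + 180×8 + 328×68 + 336×66
  = 11950 + 10764 + 22620 + 2392 + 18333 + 9393 + 12250 + 1440 + 22304 + 22176 = 133622

133622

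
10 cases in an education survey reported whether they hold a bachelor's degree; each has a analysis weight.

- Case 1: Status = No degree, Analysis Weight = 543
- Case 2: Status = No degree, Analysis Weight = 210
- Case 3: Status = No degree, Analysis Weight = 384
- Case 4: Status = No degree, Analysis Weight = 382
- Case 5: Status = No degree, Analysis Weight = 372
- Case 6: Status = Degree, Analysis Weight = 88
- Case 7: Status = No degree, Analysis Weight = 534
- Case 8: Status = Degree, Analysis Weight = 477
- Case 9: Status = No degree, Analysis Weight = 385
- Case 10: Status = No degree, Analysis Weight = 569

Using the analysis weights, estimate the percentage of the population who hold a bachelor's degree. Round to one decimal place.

Sum of weights for 'Degree' = 88 + 477 = 565
Total weight = 543 + 210 + 384 + 382 + 372 + 88 + 534 + 477 + 385 + 569 = 3944
Weighted proportion = 565 / 3944 = 0.14325558 → 14.325558%

14.3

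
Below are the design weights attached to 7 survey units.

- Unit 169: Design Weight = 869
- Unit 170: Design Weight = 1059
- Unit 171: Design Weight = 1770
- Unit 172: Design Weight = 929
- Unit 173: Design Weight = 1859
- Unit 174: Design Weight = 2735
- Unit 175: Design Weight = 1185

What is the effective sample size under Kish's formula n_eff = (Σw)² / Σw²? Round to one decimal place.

Σ wᵢ = 869 + 1059 + 1770 + 929 + 1859 + 2735 + 1185 = 10406
Σ wᵢ² = 755161 + 1121481 + 3132900 + 863041 + 3455881 + 7480225 + 1404225 = 18212914
n_eff = 10406² / 18212914 = 108284836 / 18212914 = 5.9454976

5.9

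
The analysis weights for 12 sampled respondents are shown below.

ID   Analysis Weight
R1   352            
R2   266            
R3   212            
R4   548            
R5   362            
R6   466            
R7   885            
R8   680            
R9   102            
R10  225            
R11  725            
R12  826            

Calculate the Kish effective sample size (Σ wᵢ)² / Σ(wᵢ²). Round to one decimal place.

Σ wᵢ = 352 + 266 + 212 + 548 + 362 + 466 + 885 + 680 + 102 + 225 + 725 + 826 = 5649
Σ wᵢ² = 3402663
n_eff = 5649² / 3402663 = 31911201 / 3402663 = 9.3783019

9.4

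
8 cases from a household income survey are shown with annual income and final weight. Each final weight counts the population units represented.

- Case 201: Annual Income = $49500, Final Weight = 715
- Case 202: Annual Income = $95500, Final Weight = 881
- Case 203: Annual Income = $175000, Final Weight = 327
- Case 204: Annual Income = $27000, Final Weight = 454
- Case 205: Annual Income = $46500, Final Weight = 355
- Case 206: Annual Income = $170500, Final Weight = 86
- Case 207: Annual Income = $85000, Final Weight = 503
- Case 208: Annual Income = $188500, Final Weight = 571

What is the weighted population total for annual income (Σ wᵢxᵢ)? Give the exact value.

Weighted total = 49500×715 + 95500×881 + 175000×327 + 27000×454 + 46500×355 + 170500×86 + 85000×503 + 188500×571
  = 35392500 + 84135500 + 57225000 + 12258000 + 16507500 + 14663000 + 42755000 + 107633500 = 370570000

370570000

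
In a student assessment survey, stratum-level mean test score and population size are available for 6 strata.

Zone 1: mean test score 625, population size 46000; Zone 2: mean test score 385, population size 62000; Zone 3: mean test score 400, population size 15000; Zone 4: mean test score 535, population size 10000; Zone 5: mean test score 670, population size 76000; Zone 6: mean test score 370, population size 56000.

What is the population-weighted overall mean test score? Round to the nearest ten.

510

Σ Nₕ·x̄ₕ = 625×46000 + 385×62000 + 400×15000 + 535×10000 + 670×76000 + 370×56000
  = 28750000 + 23870000 + 6000000 + 5350000 + 50920000 + 20720000 = 135610000
Σ Nₕ = 265000
Overall mean = 135610000 / 265000 = 511.73585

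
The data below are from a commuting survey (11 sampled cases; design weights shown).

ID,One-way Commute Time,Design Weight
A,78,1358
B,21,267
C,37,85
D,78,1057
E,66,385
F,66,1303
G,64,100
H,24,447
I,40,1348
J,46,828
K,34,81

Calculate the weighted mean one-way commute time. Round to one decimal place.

Weighted sum = 420420
Sum of weights = 1358 + 267 + 85 + 1057 + 385 + 1303 + 100 + 447 + 1348 + 828 + 81 = 7259
Weighted mean = 420420 / 7259 = 57.917068

57.9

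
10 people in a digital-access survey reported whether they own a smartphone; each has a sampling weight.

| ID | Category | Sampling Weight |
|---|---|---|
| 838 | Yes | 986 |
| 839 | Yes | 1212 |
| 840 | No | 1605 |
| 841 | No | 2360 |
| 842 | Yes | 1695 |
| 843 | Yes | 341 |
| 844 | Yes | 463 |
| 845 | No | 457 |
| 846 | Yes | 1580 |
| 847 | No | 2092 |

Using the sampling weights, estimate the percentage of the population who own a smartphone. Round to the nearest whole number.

49

Sum of weights for 'Yes' = 986 + 1212 + 1695 + 341 + 463 + 1580 = 6277
Total weight = 986 + 1212 + 1605 + 2360 + 1695 + 341 + 463 + 457 + 1580 + 2092 = 12791
Weighted proportion = 6277 / 12791 = 0.49073567 → 49.073567%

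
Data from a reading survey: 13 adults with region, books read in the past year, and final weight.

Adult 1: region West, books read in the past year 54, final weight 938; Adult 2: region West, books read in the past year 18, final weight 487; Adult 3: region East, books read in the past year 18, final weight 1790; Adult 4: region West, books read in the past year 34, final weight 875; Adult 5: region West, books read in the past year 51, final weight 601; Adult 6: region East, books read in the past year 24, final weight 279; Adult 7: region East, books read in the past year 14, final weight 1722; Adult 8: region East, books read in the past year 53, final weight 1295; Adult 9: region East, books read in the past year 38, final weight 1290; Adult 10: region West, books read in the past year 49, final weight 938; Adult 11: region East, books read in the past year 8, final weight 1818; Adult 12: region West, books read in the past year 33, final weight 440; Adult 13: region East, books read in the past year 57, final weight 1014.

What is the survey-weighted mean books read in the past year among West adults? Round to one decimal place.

42.1

West rows: 1, 2, 4, 5, 10, 12
Weighted sum = 54×938 + 18×487 + 34×875 + 51×601 + 49×938 + 33×440
  = 50652 + 8766 + 29750 + 30651 + 45962 + 14520 = 180301
Sum of weights = 938 + 487 + 875 + 601 + 938 + 440 = 4279
Weighted mean = 180301 / 4279 = 42.136247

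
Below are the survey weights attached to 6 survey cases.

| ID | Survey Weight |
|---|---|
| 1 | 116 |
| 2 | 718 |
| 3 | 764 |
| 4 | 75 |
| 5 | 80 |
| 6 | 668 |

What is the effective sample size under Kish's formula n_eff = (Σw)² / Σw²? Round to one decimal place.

Σ wᵢ = 116 + 718 + 764 + 75 + 80 + 668 = 2421
Σ wᵢ² = 13456 + 515524 + 583696 + 5625 + 6400 + 446224 = 1570925
n_eff = 2421² / 1570925 = 5861241 / 1570925 = 3.7310763

3.7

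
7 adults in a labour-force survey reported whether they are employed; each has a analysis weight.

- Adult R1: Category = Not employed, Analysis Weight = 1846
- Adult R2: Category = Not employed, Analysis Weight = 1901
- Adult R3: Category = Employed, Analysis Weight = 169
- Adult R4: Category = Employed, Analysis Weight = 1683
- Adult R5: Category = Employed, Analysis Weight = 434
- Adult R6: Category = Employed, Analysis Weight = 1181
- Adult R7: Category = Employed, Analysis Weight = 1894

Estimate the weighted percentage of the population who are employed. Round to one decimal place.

Sum of weights for 'Employed' = 169 + 1683 + 434 + 1181 + 1894 = 5361
Total weight = 1846 + 1901 + 169 + 1683 + 434 + 1181 + 1894 = 9108
Weighted proportion = 5361 / 9108 = 0.58860343 → 58.860343%

58.9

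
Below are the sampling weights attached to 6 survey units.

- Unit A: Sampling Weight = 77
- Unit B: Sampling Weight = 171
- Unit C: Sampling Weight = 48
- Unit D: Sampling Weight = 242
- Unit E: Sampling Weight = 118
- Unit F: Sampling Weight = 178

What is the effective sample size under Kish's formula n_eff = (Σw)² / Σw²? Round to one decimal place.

4.9

Σ wᵢ = 77 + 171 + 48 + 242 + 118 + 178 = 834
Σ wᵢ² = 5929 + 29241 + 2304 + 58564 + 13924 + 31684 = 141646
n_eff = 834² / 141646 = 695556 / 141646 = 4.9105234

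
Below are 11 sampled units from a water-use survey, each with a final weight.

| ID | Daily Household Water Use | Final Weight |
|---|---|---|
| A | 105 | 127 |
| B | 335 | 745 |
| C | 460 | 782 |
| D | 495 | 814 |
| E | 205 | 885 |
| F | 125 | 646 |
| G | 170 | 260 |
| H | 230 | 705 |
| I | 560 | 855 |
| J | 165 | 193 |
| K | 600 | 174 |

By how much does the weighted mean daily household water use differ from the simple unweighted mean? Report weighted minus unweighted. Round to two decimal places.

27.32

Unweighted sum = 3450
Unweighted mean = 3450 / 11 = 313.63636
Weighted sum = 105×127 + 335×745 + 460×782 + 495×814 + 205×885 + 125×646 + 170×260 + 230×705 + 560×855 + 165×193 + 600×174
  = 2109130
Sum of weights = 127 + 745 + 782 + 814 + 885 + 646 + 260 + 705 + 855 + 193 + 174 = 6186
Weighted mean = 2109130 / 6186 = 340.95215
Difference (weighted minus unweighted) = 27.315786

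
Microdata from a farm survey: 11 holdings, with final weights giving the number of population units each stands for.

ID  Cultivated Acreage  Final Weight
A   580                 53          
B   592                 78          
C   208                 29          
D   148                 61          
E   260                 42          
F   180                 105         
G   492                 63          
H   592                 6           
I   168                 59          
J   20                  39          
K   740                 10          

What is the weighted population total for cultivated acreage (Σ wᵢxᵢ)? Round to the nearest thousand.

174000

Weighted total = 580×53 + 592×78 + 208×29 + 148×61 + 260×42 + 180×105 + 492×63 + 592×6 + 168×59 + 20×39 + 740×10
  = 174436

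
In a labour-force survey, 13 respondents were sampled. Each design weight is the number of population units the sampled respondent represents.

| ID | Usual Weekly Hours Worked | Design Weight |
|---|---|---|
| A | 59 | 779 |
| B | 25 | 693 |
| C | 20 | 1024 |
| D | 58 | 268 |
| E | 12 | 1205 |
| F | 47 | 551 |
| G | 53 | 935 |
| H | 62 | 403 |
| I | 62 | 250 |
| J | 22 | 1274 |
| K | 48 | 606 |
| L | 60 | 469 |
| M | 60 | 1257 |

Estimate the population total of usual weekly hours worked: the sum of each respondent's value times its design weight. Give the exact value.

Weighted total = 390384

390384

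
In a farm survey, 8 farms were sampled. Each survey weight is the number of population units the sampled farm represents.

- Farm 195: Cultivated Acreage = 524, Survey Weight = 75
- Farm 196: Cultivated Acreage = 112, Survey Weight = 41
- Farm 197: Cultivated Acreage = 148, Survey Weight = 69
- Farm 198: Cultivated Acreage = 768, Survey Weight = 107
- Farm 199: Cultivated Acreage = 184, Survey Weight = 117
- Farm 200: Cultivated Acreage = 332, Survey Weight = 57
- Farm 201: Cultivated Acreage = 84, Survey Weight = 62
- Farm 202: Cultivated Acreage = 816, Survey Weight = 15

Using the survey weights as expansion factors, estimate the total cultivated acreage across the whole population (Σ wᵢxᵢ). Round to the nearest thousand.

Weighted total = 194180

194000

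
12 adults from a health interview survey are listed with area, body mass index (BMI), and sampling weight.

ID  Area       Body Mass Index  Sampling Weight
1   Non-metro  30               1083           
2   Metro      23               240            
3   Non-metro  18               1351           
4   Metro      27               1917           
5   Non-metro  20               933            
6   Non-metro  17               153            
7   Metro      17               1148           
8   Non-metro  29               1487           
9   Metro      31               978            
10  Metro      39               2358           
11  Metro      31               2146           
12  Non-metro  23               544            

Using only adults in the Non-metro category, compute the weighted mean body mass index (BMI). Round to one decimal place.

Non-metro rows: 1, 3, 5, 6, 8, 12
Weighted sum = 30×1083 + 18×1351 + 20×933 + 17×153 + 29×1487 + 23×544
  = 32490 + 24318 + 18660 + 2601 + 43123 + 12512 = 133704
Sum of weights = 1083 + 1351 + 933 + 153 + 1487 + 544 = 5551
Weighted mean = 133704 / 5551 = 24.086471

24.1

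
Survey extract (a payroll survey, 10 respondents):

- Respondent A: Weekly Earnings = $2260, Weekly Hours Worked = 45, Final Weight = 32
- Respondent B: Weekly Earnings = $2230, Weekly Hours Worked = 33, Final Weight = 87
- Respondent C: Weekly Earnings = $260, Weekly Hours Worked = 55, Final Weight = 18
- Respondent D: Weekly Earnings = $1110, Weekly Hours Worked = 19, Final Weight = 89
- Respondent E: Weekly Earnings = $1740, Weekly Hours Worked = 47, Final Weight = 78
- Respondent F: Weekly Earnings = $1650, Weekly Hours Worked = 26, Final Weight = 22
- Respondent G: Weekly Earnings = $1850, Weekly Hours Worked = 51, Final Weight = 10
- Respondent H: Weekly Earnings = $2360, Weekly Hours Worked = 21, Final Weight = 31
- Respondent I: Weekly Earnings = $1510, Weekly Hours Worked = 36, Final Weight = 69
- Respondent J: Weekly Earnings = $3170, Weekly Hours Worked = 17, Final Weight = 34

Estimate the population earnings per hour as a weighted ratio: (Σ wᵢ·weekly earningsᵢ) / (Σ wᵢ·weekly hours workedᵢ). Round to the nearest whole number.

55

Σ wᵢ·y = 2260×32 + 2230×87 + 260×18 + 1110×89 + 1740×78 + 1650×22 + 1850×10 + 2360×31 + 1510×69 + 3170×34
  = 72320 + 194010 + 4680 + 98790 + 135720 + 36300 + 18500 + 73160 + 104190 + 107780 = 845450
Σ wᵢ·x = 45×32 + 33×87 + 55×18 + 19×89 + 47×78 + 26×22 + 51×10 + 21×31 + 36×69 + 17×34
  = 1440 + 2871 + 990 + 1691 + 3666 + 572 + 510 + 651 + 2484 + 578 = 15453
Ratio = 845450 / 15453 = 54.711059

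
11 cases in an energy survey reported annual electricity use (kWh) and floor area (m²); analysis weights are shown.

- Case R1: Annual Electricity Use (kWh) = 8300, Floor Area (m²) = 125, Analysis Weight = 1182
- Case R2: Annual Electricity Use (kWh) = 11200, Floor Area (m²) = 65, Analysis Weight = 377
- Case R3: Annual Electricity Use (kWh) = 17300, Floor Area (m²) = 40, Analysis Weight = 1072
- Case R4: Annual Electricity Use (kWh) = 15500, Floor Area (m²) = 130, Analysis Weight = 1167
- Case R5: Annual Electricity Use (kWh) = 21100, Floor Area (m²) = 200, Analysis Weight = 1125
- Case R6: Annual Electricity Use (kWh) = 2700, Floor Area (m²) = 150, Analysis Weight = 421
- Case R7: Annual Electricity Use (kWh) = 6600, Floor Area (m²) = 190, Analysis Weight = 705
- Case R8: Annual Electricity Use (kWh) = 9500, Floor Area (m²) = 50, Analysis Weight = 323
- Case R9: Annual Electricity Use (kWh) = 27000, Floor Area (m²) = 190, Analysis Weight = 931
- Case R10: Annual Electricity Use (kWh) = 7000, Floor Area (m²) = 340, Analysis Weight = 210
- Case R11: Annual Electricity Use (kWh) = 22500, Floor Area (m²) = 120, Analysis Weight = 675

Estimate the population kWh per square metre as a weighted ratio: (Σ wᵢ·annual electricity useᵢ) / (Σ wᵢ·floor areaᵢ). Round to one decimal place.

Σ wᵢ·y = 8300×1182 + 11200×377 + 17300×1072 + 15500×1167 + 21100×1125 + 2700×421 + 6600×705 + 9500×323 + 27000×931 + 7000×210 + 22500×675
  = 9810600 + 4222400 + 18545600 + 18088500 + 23737500 + 1136700 + 4653000 + 3068500 + 25137000 + 1470000 + 15187500 = 125057300
Σ wᵢ·x = 125×1182 + 65×377 + 40×1072 + 130×1167 + 200×1125 + 150×421 + 190×705 + 50×323 + 190×931 + 340×210 + 120×675
  = 1134385
Ratio = 125057300 / 1134385 = 110.24238

110.2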